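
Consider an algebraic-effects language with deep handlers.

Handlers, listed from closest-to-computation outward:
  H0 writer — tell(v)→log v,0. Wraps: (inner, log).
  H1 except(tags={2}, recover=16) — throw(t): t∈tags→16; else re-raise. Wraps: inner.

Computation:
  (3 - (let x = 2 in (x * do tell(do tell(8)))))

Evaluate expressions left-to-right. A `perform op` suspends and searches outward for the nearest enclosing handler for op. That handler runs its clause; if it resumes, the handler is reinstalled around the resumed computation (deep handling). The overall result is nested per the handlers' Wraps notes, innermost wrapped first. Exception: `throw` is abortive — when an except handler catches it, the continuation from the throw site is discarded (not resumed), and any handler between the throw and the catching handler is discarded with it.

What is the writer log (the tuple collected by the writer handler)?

Answer: (8, 0)

Evaluation trace:
tell(8) @ H0 ⇒ log+=8
tell(0) @ H0 ⇒ log+=0
H0 returns (3, (8, 0))
H1 returns (3, (8, 0))
= (3, (8, 0))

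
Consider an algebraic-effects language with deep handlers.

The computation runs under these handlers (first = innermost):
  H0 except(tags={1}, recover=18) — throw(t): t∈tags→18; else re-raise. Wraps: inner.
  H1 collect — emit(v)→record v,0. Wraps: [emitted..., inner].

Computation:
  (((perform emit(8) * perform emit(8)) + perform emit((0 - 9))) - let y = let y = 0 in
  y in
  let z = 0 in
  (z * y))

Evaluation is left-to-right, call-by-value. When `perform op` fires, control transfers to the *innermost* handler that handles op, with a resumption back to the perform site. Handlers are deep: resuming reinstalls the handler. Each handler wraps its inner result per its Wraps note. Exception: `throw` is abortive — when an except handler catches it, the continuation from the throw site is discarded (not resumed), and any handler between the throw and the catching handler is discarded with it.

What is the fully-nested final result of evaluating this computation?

Answer: [8, 8, -9, 0]

Evaluation trace:
emit(8) @ H1 ⇒ out+=8
emit(8) @ H1 ⇒ out+=8
emit(-9) @ H1 ⇒ out+=-9
H0 returns 0
H1 returns [8, 8, -9, 0]
= [8, 8, -9, 0]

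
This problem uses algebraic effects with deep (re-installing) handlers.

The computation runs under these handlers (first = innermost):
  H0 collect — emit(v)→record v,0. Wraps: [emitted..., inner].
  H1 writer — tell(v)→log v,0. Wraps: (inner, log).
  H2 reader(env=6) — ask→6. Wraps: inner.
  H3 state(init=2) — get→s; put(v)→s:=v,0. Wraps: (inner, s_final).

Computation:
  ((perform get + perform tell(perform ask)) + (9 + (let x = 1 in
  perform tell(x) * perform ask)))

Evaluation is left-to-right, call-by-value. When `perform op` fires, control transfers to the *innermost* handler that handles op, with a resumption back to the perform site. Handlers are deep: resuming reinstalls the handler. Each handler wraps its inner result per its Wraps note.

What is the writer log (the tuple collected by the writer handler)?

Answer: (6, 1)

Evaluation trace:
get @ H3 ⇒ 2
ask @ H2 ⇒ 6
tell(6) @ H1 ⇒ log+=6
tell(1) @ H1 ⇒ log+=1
ask @ H2 ⇒ 6
H0 returns [11]
H1 returns ([11], (6, 1))
H2 returns ([11], (6, 1))
H3 returns (([11], (6, 1)), 2)
= (([11], (6, 1)), 2)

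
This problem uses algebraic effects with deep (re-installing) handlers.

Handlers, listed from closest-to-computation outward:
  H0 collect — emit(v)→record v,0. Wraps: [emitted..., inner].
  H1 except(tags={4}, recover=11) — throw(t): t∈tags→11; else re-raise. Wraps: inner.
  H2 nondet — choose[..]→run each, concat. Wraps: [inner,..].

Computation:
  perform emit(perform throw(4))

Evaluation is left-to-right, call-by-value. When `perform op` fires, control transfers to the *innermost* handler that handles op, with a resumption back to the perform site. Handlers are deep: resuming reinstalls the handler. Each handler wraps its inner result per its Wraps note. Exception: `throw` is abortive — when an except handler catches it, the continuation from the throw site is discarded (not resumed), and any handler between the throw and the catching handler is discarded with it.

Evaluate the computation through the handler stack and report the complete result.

Answer: [11]

Evaluation trace:
throw(4) @ H1 caught ⇒ 11
H2 returns [11]
= [11]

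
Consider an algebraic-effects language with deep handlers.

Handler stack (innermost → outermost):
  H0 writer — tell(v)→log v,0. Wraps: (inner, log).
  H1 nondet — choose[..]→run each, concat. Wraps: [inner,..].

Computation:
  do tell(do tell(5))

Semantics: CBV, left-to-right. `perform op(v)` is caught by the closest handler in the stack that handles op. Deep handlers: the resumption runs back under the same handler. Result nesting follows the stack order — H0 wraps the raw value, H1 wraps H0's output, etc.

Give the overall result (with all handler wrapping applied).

Answer: [(0, (5, 0))]

Working:
tell(5) @ H0 ⇒ log+=5
tell(0) @ H0 ⇒ log+=0
H0 returns (0, (5, 0))
H1 returns [(0, (5, 0))]
= [(0, (5, 0))]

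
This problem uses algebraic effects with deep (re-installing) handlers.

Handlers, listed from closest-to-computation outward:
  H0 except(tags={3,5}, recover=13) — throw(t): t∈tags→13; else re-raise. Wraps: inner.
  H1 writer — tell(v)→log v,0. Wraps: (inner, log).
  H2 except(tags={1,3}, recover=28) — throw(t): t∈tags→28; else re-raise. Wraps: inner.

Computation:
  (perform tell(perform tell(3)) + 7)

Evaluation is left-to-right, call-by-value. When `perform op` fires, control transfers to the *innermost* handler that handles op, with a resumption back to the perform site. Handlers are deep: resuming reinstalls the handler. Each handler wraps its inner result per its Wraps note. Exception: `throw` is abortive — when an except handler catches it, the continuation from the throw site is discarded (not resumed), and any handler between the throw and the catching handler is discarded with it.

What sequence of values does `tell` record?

Answer: (3, 0)

Working:
tell(3) @ H1 ⇒ log+=3
tell(0) @ H1 ⇒ log+=0
H0 returns 7
H1 returns (7, (3, 0))
H2 returns (7, (3, 0))
= (7, (3, 0))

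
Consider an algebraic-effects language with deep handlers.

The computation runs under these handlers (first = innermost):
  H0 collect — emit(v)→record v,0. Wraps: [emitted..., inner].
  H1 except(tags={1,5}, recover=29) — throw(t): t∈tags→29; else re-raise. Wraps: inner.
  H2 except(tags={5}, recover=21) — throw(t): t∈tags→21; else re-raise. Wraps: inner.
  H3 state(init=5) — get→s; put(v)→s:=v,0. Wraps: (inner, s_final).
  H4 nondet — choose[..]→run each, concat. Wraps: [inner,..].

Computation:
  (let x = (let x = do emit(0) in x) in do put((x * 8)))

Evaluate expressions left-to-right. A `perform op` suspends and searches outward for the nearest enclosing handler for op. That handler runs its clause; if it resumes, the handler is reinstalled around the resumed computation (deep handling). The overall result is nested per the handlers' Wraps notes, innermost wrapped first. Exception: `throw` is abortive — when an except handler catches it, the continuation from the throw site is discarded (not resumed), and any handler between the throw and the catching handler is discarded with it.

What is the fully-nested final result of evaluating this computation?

Step-by-step:
emit(0) @ H0 ⇒ out+=0
put(0) @ H3 ⇒ s:=0
H0 returns [0, 0]
H1 returns [0, 0]
H2 returns [0, 0]
H3 returns ([0, 0], 0)
H4 returns [([0, 0], 0)]
= [([0, 0], 0)]

Answer: [([0, 0], 0)]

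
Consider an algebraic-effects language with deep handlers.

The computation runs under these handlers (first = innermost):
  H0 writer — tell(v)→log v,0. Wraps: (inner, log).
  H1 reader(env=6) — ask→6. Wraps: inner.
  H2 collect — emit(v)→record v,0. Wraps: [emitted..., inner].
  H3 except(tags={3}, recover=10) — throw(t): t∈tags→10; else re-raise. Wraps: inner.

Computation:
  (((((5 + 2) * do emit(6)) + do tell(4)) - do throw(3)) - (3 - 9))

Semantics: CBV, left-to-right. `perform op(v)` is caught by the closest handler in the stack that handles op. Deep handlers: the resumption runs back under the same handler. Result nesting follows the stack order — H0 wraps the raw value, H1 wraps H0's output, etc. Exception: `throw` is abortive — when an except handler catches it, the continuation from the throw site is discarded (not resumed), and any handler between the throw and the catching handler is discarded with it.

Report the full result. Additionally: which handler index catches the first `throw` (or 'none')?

Answer: 10 ; first throw caught by: H3

Evaluation trace:
emit(6) @ H2 ⇒ out+=6
tell(4) @ H0 ⇒ log+=4
throw(3) @ H3 caught ⇒ 10
= 10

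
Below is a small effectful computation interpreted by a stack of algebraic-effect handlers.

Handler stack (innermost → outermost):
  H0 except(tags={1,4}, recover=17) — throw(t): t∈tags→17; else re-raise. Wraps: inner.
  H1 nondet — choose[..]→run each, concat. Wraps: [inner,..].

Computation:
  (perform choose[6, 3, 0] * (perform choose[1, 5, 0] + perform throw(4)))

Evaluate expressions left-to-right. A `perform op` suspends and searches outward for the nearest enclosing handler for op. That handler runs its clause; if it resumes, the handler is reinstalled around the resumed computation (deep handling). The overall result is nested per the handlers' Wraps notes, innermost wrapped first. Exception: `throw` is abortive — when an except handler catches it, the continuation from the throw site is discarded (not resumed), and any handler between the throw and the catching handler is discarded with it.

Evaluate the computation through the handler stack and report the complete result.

Working:
choose[6, 3, 0] @ H1
  branch[0] choose=6:
    choose[1, 5, 0] @ H1
      branch[0] choose=1:
        throw(4) @ H0 caught ⇒ 17
        H1 returns [17]
      branch[1] choose=5:
        throw(4) @ H0 caught ⇒ 17
        H1 returns [17]
      branch[2] choose=0:
        throw(4) @ H0 caught ⇒ 17
        H1 returns [17]
  branch[1] choose=3:
    choose[1, 5, 0] @ H1
      branch[0] choose=1:
        throw(4) @ H0 caught ⇒ 17
        H1 returns [17]
      branch[1] choose=5:
        throw(4) @ H0 caught ⇒ 17
        H1 returns [17]
      branch[2] choose=0:
        throw(4) @ H0 caught ⇒ 17
        H1 returns [17]
  branch[2] choose=0:
    choose[1, 5, 0] @ H1
      branch[0] choose=1:
        throw(4) @ H0 caught ⇒ 17
        H1 returns [17]
      branch[1] choose=5:
        throw(4) @ H0 caught ⇒ 17
        H1 returns [17]
      branch[2] choose=0:
        throw(4) @ H0 caught ⇒ 17
        H1 returns [17]
= [17, 17, 17, 17, 17, 17, 17, 17, 17]

Answer: [17, 17, 17, 17, 17, 17, 17, 17, 17]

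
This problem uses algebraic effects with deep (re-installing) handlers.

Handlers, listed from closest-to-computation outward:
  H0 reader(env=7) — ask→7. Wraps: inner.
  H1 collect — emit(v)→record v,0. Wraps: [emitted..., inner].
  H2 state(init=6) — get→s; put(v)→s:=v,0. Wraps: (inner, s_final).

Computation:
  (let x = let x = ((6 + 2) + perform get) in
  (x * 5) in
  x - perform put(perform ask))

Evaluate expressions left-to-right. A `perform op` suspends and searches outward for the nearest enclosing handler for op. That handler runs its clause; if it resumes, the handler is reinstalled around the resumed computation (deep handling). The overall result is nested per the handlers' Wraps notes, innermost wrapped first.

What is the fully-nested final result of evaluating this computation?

Answer: ([70], 7)

Evaluation trace:
get @ H2 ⇒ 6
ask @ H0 ⇒ 7
put(7) @ H2 ⇒ s:=7
H0 returns 70
H1 returns [70]
H2 returns ([70], 7)
= ([70], 7)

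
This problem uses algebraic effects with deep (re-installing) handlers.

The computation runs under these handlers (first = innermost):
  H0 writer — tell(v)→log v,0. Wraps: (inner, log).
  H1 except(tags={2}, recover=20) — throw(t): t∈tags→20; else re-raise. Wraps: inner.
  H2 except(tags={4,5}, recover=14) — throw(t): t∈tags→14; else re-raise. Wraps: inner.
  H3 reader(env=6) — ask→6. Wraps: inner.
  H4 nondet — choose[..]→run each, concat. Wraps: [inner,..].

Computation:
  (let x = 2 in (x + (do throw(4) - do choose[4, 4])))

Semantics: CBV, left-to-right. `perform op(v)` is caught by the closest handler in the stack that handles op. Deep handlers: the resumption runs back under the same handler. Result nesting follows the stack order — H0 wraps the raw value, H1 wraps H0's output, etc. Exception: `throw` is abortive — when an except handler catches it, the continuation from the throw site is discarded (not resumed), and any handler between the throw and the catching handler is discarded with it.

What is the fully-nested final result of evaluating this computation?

Step-by-step:
throw(4) @ H1 re-raised
throw(4) @ H2 caught ⇒ 14
H3 returns 14
H4 returns [14]
= [14]

Answer: [14]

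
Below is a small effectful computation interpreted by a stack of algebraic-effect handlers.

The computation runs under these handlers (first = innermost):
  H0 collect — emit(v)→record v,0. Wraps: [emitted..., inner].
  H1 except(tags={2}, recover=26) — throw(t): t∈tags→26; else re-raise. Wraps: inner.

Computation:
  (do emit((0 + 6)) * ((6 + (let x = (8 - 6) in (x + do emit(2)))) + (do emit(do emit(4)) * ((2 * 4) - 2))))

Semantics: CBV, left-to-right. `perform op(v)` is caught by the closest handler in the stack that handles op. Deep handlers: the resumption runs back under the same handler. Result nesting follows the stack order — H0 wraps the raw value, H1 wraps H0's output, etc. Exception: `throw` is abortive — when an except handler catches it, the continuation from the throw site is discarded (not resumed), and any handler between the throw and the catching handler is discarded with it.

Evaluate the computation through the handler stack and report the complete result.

Evaluation trace:
emit(6) @ H0 ⇒ out+=6
emit(2) @ H0 ⇒ out+=2
emit(4) @ H0 ⇒ out+=4
emit(0) @ H0 ⇒ out+=0
H0 returns [6, 2, 4, 0, 0]
H1 returns [6, 2, 4, 0, 0]
= [6, 2, 4, 0, 0]

Answer: [6, 2, 4, 0, 0]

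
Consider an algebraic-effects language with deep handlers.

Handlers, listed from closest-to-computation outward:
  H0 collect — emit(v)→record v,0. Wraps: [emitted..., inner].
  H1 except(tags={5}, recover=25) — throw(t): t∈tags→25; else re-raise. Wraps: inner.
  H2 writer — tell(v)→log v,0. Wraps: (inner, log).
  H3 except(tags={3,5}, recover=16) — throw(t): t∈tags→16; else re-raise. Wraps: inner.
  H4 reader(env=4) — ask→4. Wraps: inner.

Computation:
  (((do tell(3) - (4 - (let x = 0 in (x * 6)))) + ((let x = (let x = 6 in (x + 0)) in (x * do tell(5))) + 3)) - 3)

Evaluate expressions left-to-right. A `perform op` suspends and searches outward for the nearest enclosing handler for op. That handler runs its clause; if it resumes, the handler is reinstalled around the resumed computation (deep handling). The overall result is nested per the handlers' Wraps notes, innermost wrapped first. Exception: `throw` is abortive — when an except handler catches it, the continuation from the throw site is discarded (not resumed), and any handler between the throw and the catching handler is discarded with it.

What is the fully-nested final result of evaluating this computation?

Step-by-step:
tell(3) @ H2 ⇒ log+=3
tell(5) @ H2 ⇒ log+=5
H0 returns [-4]
H1 returns [-4]
H2 returns ([-4], (3, 5))
H3 returns ([-4], (3, 5))
H4 returns ([-4], (3, 5))
= ([-4], (3, 5))

Answer: ([-4], (3, 5))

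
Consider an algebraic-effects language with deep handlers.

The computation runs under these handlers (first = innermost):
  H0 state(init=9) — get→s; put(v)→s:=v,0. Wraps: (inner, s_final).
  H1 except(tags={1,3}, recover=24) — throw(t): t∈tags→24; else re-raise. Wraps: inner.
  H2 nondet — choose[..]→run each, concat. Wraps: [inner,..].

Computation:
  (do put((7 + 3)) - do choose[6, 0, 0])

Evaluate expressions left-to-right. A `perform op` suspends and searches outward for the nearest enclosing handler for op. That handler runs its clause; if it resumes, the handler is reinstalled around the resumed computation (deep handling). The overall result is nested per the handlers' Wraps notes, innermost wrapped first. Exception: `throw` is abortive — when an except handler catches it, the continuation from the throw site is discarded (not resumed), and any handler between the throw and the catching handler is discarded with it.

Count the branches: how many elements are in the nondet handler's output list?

Step-by-step:
put(10) @ H0 ⇒ s:=10
choose[6, 0, 0] @ H2
  branch[0] choose=6:
    H0 returns (-6, 10)
    H1 returns (-6, 10)
    H2 returns [(-6, 10)]
  branch[1] choose=0:
    H0 returns (0, 10)
    H1 returns (0, 10)
    H2 returns [(0, 10)]
  branch[2] choose=0:
    H0 returns (0, 10)
    H1 returns (0, 10)
    H2 returns [(0, 10)]
= [(-6, 10), (0, 10), (0, 10)]

Answer: 3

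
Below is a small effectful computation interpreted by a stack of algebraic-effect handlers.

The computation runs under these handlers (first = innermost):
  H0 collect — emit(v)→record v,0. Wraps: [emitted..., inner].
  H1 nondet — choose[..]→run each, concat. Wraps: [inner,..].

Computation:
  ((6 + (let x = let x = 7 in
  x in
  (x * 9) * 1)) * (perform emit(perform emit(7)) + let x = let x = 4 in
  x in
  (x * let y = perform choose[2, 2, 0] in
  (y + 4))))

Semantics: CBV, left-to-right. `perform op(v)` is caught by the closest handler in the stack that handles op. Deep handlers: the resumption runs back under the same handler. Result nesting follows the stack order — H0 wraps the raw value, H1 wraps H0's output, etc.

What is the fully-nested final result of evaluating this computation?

Evaluation trace:
emit(7) @ H0 ⇒ out+=7
emit(0) @ H0 ⇒ out+=0
choose[2, 2, 0] @ H1
  branch[0] choose=2:
    H0 returns [7, 0, 1656]
    H1 returns [[7, 0, 1656]]
  branch[1] choose=2:
    H0 returns [7, 0, 1656]
    H1 returns [[7, 0, 1656]]
  branch[2] choose=0:
    H0 returns [7, 0, 1104]
    H1 returns [[7, 0, 1104]]
= [[7, 0, 1656], [7, 0, 1656], [7, 0, 1104]]

Answer: [[7, 0, 1656], [7, 0, 1656], [7, 0, 1104]]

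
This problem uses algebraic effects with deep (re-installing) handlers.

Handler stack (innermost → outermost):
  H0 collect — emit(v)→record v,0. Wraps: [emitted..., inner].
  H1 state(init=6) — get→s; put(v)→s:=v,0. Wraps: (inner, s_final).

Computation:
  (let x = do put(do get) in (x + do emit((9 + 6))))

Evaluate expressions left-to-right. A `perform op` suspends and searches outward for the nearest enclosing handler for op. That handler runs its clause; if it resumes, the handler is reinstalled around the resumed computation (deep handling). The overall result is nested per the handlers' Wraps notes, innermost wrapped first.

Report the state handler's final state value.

Step-by-step:
get @ H1 ⇒ 6
put(6) @ H1 ⇒ s:=6
emit(15) @ H0 ⇒ out+=15
H0 returns [15, 0]
H1 returns ([15, 0], 6)
= ([15, 0], 6)

Answer: 6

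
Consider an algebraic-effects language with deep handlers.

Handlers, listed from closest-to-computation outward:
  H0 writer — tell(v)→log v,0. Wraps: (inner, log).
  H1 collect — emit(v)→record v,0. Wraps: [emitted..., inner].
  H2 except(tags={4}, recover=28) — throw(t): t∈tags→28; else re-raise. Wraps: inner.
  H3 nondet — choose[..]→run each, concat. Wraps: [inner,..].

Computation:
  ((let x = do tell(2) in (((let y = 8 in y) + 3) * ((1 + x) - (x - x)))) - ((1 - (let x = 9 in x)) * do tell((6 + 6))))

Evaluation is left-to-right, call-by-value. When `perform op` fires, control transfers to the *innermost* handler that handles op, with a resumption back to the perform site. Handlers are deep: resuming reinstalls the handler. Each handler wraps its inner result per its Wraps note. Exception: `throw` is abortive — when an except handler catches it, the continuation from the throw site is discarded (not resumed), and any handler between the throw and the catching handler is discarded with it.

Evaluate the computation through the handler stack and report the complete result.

Answer: [[(11, (2, 12))]]

Evaluation trace:
tell(2) @ H0 ⇒ log+=2
tell(12) @ H0 ⇒ log+=12
H0 returns (11, (2, 12))
H1 returns [(11, (2, 12))]
H2 returns [(11, (2, 12))]
H3 returns [[(11, (2, 12))]]
= [[(11, (2, 12))]]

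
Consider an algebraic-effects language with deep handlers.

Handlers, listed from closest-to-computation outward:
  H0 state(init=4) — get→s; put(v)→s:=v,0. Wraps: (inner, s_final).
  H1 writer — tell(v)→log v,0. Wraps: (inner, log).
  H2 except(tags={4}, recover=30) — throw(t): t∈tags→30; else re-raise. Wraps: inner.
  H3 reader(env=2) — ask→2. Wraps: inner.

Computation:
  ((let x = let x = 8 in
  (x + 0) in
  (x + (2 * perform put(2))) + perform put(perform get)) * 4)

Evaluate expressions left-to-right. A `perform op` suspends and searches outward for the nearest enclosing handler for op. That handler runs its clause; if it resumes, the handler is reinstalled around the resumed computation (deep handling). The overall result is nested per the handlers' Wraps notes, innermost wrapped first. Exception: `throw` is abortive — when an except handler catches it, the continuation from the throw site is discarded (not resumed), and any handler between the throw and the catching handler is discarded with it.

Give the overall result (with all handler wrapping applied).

Answer: ((32, 2), ())

Evaluation trace:
put(2) @ H0 ⇒ s:=2
get @ H0 ⇒ 2
put(2) @ H0 ⇒ s:=2
H0 returns (32, 2)
H1 returns ((32, 2), ())
H2 returns ((32, 2), ())
H3 returns ((32, 2), ())
= ((32, 2), ())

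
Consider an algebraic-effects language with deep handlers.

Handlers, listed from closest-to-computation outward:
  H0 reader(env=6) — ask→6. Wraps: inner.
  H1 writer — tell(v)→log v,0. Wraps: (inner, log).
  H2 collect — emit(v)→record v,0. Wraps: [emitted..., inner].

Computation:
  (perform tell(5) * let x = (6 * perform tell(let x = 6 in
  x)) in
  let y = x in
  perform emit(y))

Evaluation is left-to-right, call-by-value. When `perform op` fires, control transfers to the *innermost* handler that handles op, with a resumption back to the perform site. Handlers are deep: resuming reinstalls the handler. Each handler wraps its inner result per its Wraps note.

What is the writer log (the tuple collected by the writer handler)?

Answer: (5, 6)

Working:
tell(5) @ H1 ⇒ log+=5
tell(6) @ H1 ⇒ log+=6
emit(0) @ H2 ⇒ out+=0
H0 returns 0
H1 returns (0, (5, 6))
H2 returns [0, (0, (5, 6))]
= [0, (0, (5, 6))]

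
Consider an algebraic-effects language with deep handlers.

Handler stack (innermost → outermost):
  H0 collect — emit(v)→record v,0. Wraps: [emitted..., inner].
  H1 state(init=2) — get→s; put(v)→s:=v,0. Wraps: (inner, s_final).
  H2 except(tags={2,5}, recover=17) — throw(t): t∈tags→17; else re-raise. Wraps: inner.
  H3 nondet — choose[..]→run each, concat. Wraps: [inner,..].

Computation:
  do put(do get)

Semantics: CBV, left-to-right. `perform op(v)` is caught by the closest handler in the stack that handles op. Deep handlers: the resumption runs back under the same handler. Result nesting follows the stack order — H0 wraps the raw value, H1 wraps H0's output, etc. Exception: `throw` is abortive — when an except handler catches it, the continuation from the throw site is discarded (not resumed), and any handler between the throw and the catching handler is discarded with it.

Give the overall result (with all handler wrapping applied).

Answer: [([0], 2)]

Evaluation trace:
get @ H1 ⇒ 2
put(2) @ H1 ⇒ s:=2
H0 returns [0]
H1 returns ([0], 2)
H2 returns ([0], 2)
H3 returns [([0], 2)]
= [([0], 2)]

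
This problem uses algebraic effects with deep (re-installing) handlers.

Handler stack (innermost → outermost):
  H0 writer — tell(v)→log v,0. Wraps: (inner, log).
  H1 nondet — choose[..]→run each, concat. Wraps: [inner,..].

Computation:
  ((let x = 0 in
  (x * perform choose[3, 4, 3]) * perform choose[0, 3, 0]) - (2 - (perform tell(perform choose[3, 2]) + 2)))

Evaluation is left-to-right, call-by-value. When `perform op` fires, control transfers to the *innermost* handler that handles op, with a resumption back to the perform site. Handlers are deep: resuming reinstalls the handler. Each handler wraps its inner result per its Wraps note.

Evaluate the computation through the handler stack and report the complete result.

Working:
choose[3, 4, 3] @ H1
  branch[0] choose=3:
    choose[0, 3, 0] @ H1
      branch[0] choose=0:
        choose[3, 2] @ H1
          branch[0] choose=3:
            tell(3) @ H0 ⇒ log+=3
            H0 returns (0, (3))
            H1 returns [(0, (3))]
          branch[1] choose=2:
            tell(2) @ H0 ⇒ log+=2
            H0 returns (0, (2))
            H1 returns [(0, (2))]
      branch[1] choose=3:
        choose[3, 2] @ H1
          branch[0] choose=3:
            tell(3) @ H0 ⇒ log+=3
            H0 returns (0, (3))
            H1 returns [(0, (3))]
          branch[1] choose=2:
            tell(2) @ H0 ⇒ log+=2
            H0 returns (0, (2))
            H1 returns [(0, (2))]
      branch[2] choose=0:
        choose[3, 2] @ H1
          branch[0] choose=3:
            tell(3) @ H0 ⇒ log+=3
            H0 returns (0, (3))
            H1 returns [(0, (3))]
          branch[1] choose=2:
            tell(2) @ H0 ⇒ log+=2
            H0 returns (0, (2))
            H1 returns [(0, (2))]
  branch[1] choose=4:
    choose[0, 3, 0] @ H1
      branch[0] choose=0:
        choose[3, 2] @ H1
          branch[0] choose=3:
            tell(3) @ H0 ⇒ log+=3
            H0 returns (0, (3))
            H1 returns [(0, (3))]
          branch[1] choose=2:
            tell(2) @ H0 ⇒ log+=2
            H0 returns (0, (2))
            H1 returns [(0, (2))]
      branch[1] choose=3:
        choose[3, 2] @ H1
          branch[0] choose=3:
            tell(3) @ H0 ⇒ log+=3
            H0 returns (0, (3))
            H1 returns [(0, (3))]
          branch[1] choose=2:
            tell(2) @ H0 ⇒ log+=2
            H0 returns (0, (2))
            H1 returns [(0, (2))]
      branch[2] choose=0:
        choose[3, 2] @ H1
          branch[0] choose=3:
            tell(3) @ H0 ⇒ log+=3
            H0 returns (0, (3))
            H1 returns [(0, (3))]
          branch[1] choose=2:
            tell(2) @ H0 ⇒ log+=2
            H0 returns (0, (2))
            H1 returns [(0, (2))]
  branch[2] choose=3:
    choose[0, 3, 0] @ H1
      branch[0] choose=0:
        choose[3, 2] @ H1
          branch[0] choose=3:
            tell(3) @ H0 ⇒ log+=3
            H0 returns (0, (3))
            H1 returns [(0, (3))]
          branch[1] choose=2:
            tell(2) @ H0 ⇒ log+=2
            H0 returns (0, (2))
            H1 returns [(0, (2))]
      branch[1] choose=3:
        choose[3, 2] @ H1
          branch[0] choose=3:
            tell(3) @ H0 ⇒ log+=3
            H0 returns (0, (3))
            H1 returns [(0, (3))]
          branch[1] choose=2:
            tell(2) @ H0 ⇒ log+=2
            H0 returns (0, (2))
            H1 returns [(0, (2))]
      branch[2] choose=0:
        choose[3, 2] @ H1
          branch[0] choose=3:
            tell(3) @ H0 ⇒ log+=3
            H0 returns (0, (3))
            H1 returns [(0, (3))]
          branch[1] choose=2:
            tell(2) @ H0 ⇒ log+=2
            H0 returns (0, (2))
            H1 returns [(0, (2))]
= [(0, (3)), (0, (2)), (0, (3)), (0, (2)), (0, (3)), (0, (2)), (0, (3)), (0, (2)), (0, (3)), (0, (2)), (0, (3)), (0, (2)), (0, (3)), (0, (2)), (0, (3)), (0, (2)), (0, (3)), (0, (2))]

Answer: [(0, (3)), (0, (2)), (0, (3)), (0, (2)), (0, (3)), (0, (2)), (0, (3)), (0, (2)), (0, (3)), (0, (2)), (0, (3)), (0, (2)), (0, (3)), (0, (2)), (0, (3)), (0, (2)), (0, (3)), (0, (2))]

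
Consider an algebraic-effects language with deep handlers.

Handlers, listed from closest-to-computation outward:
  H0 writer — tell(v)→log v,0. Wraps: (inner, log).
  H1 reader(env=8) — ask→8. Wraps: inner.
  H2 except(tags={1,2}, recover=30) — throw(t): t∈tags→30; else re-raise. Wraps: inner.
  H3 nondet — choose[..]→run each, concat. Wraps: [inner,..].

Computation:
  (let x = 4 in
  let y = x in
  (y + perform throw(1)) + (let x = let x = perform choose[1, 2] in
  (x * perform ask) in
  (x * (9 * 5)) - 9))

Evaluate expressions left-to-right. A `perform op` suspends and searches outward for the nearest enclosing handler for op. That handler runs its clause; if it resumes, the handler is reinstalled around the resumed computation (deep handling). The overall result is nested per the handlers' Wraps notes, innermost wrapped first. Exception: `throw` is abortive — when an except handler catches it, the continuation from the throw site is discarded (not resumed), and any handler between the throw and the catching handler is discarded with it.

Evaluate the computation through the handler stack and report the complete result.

Answer: [30]

Evaluation trace:
throw(1) @ H2 caught ⇒ 30
H3 returns [30]
= [30]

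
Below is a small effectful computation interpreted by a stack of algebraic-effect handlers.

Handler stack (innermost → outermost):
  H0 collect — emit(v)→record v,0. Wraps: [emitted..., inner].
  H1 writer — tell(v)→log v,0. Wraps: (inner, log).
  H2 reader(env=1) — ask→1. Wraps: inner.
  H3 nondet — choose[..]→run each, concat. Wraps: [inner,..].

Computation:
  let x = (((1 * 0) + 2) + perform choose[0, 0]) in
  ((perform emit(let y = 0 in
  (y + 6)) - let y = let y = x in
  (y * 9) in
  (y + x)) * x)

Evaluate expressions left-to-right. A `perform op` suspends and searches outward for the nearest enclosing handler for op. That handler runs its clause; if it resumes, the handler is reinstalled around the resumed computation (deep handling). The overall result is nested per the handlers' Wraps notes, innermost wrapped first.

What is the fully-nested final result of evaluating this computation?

Working:
choose[0, 0] @ H3
  branch[0] choose=0:
    emit(6) @ H0 ⇒ out+=6
    H0 returns [6, -40]
    H1 returns ([6, -40], ())
    H2 returns ([6, -40], ())
    H3 returns [([6, -40], ())]
  branch[1] choose=0:
    emit(6) @ H0 ⇒ out+=6
    H0 returns [6, -40]
    H1 returns ([6, -40], ())
    H2 returns ([6, -40], ())
    H3 returns [([6, -40], ())]
= [([6, -40], ()), ([6, -40], ())]

Answer: [([6, -40], ()), ([6, -40], ())]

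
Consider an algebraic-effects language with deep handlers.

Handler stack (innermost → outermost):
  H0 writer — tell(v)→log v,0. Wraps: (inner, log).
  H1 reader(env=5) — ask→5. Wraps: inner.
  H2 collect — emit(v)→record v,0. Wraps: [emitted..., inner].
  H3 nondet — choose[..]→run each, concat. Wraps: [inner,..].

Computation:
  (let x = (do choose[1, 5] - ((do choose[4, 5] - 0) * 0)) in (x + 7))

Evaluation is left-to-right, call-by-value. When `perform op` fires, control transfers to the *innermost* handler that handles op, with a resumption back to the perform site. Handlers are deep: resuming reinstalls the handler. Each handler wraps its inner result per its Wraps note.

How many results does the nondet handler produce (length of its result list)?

Answer: 4

Working:
choose[1, 5] @ H3
  branch[0] choose=1:
    choose[4, 5] @ H3
      branch[0] choose=4:
        H0 returns (8, ())
        H1 returns (8, ())
        H2 returns [(8, ())]
        H3 returns [[(8, ())]]
      branch[1] choose=5:
        H0 returns (8, ())
        H1 returns (8, ())
        H2 returns [(8, ())]
        H3 returns [[(8, ())]]
  branch[1] choose=5:
    choose[4, 5] @ H3
      branch[0] choose=4:
        H0 returns (12, ())
        H1 returns (12, ())
        H2 returns [(12, ())]
        H3 returns [[(12, ())]]
      branch[1] choose=5:
        H0 returns (12, ())
        H1 returns (12, ())
        H2 returns [(12, ())]
        H3 returns [[(12, ())]]
= [[(8, ())], [(8, ())], [(12, ())], [(12, ())]]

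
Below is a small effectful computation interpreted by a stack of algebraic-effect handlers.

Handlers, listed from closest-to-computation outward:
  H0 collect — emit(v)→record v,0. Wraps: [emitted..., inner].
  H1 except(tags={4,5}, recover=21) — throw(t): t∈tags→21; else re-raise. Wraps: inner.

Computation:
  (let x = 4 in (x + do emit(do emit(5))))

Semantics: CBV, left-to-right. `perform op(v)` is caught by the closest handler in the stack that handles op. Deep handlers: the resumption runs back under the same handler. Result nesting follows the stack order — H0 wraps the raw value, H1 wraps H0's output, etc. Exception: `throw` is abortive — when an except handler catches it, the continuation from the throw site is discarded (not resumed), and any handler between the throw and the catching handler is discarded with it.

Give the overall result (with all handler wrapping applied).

Step-by-step:
emit(5) @ H0 ⇒ out+=5
emit(0) @ H0 ⇒ out+=0
H0 returns [5, 0, 4]
H1 returns [5, 0, 4]
= [5, 0, 4]

Answer: [5, 0, 4]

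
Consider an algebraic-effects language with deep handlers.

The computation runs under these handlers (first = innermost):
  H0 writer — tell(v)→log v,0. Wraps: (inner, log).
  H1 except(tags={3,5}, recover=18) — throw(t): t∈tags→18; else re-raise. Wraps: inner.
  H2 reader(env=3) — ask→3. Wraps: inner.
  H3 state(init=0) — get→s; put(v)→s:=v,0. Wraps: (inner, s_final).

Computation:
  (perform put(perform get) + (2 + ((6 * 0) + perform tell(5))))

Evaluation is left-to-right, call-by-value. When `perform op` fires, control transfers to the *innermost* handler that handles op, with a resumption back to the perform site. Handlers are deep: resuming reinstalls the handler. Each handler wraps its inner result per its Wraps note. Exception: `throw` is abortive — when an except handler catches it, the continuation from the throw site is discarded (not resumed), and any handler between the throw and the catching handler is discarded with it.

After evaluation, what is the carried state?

Working:
get @ H3 ⇒ 0
put(0) @ H3 ⇒ s:=0
tell(5) @ H0 ⇒ log+=5
H0 returns (2, (5))
H1 returns (2, (5))
H2 returns (2, (5))
H3 returns ((2, (5)), 0)
= ((2, (5)), 0)

Answer: 0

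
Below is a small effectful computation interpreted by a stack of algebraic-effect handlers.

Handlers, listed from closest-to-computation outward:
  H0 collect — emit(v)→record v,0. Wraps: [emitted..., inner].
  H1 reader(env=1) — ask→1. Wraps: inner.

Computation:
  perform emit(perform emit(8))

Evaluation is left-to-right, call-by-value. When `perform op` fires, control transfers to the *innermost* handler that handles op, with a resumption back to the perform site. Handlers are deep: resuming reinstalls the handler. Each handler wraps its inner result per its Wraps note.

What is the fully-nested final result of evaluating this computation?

Working:
emit(8) @ H0 ⇒ out+=8
emit(0) @ H0 ⇒ out+=0
H0 returns [8, 0, 0]
H1 returns [8, 0, 0]
= [8, 0, 0]

Answer: [8, 0, 0]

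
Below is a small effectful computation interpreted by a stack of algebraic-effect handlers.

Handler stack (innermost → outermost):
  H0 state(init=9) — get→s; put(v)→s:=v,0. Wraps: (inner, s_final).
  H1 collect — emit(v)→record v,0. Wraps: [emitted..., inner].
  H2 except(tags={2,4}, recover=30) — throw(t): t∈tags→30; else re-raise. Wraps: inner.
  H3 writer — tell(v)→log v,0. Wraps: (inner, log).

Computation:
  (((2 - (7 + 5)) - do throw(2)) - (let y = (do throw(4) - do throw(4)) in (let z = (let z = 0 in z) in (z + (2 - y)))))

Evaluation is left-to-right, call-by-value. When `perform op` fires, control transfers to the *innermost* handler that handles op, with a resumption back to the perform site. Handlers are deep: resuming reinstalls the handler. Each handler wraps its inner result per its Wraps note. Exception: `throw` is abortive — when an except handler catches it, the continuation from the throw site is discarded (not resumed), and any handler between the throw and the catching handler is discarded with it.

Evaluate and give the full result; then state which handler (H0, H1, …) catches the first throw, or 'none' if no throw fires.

Evaluation trace:
throw(2) @ H2 caught ⇒ 30
H3 returns (30, ())
= (30, ())

Answer: (30, ()) ; first throw caught by: H2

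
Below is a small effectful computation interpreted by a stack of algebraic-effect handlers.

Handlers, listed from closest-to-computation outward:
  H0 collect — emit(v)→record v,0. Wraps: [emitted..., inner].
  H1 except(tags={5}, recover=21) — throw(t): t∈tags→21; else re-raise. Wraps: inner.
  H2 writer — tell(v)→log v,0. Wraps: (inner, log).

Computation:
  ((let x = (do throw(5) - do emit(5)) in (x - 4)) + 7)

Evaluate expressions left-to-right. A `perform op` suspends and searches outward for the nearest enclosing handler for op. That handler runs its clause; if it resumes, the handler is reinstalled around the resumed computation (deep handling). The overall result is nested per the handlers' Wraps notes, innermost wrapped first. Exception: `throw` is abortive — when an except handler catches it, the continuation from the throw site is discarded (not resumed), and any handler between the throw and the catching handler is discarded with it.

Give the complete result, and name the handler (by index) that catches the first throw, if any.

Evaluation trace:
throw(5) @ H1 caught ⇒ 21
H2 returns (21, ())
= (21, ())

Answer: (21, ()) ; first throw caught by: H1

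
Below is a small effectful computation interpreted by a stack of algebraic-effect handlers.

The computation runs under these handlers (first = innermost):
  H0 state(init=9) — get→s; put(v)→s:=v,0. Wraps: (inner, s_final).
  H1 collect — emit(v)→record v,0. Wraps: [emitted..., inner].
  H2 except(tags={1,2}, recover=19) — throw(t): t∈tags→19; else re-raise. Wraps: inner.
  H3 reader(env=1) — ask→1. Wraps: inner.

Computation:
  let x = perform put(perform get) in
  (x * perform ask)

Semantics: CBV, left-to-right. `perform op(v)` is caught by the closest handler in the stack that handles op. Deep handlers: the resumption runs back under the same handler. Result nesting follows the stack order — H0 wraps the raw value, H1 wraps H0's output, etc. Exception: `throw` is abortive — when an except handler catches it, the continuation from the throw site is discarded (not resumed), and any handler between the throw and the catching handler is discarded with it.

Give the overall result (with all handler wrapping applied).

Step-by-step:
get @ H0 ⇒ 9
put(9) @ H0 ⇒ s:=9
ask @ H3 ⇒ 1
H0 returns (0, 9)
H1 returns [(0, 9)]
H2 returns [(0, 9)]
H3 returns [(0, 9)]
= [(0, 9)]

Answer: [(0, 9)]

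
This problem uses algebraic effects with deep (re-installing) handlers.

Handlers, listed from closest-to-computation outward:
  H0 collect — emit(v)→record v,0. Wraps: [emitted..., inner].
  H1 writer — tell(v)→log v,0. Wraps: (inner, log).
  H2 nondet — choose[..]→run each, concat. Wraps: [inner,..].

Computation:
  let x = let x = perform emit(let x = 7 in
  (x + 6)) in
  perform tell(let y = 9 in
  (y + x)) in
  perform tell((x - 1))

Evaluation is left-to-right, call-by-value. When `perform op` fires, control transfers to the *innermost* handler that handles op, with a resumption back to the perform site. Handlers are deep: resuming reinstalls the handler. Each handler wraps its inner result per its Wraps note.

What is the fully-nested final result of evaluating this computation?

Step-by-step:
emit(13) @ H0 ⇒ out+=13
tell(9) @ H1 ⇒ log+=9
tell(-1) @ H1 ⇒ log+=-1
H0 returns [13, 0]
H1 returns ([13, 0], (9, -1))
H2 returns [([13, 0], (9, -1))]
= [([13, 0], (9, -1))]

Answer: [([13, 0], (9, -1))]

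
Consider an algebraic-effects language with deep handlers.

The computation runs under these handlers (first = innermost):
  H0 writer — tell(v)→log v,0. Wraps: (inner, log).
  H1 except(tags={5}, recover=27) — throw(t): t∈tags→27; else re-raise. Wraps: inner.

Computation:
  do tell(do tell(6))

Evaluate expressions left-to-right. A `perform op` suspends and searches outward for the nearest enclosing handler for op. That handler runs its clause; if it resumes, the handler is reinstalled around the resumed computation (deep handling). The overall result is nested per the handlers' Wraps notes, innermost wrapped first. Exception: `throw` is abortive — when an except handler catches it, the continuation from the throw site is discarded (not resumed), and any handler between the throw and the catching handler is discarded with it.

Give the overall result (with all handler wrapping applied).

Evaluation trace:
tell(6) @ H0 ⇒ log+=6
tell(0) @ H0 ⇒ log+=0
H0 returns (0, (6, 0))
H1 returns (0, (6, 0))
= (0, (6, 0))

Answer: (0, (6, 0))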